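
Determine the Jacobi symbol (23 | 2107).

Reciprocity: 23 ≡ 3 and 2107 ≡ 3 (mod 4), so (23/2107) = −(2107/23).
Reduce top mod 23: now compute (14/23).
Pull out 2: since 23 ≡ 7 (mod 8), (2/23) = +1.
Reciprocity: 7 ≡ 3 and 23 ≡ 3 (mod 4), so (7/23) = −(23/7).
Reduce top mod 7: now compute (2/7).
Pull out 2: since 7 ≡ 7 (mod 8), (2/7) = +1.
Reached (1/7) = 1. Collecting the sign flips along the way, the symbol is +1.

1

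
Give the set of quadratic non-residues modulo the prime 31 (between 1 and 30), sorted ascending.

Square k = 1,…,15 (k and 31−k give the same square):
1²=1, 2²=4, 3²=9, 4²=16, 5²=25, 6²≡5, 7²≡18, 8²≡2, 9²≡19, 10²≡7, 11²≡28, 12²≡20, 13²≡14, 14²≡10, 15²≡8 (mod 31).
The residues are {1, 2, 4, 5, 7, 8, 9, 10, 14, 16, 18, 19, 20, 25, 28}; the non-residues are the remaining 15 nonzero classes.

3, 6, 11, 12, 13, 15, 17, 21, 22, 23, 24, 26, 27, 29, 30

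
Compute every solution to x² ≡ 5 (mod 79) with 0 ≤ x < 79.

Since 79 ≡ 3 (mod 4), a square root of 5 is 5^((79+1)/4) = 5^20 mod 79.
Repeated squaring: 5^2≡25, 5^4≡72, 5^8≡49, 5^16≡31 (mod 79).
5^20 = 5^(16+4) ≡ 20 (mod 79).
Check: 20² = 400 ≡ 5 (mod 79). The two roots are 20 and 59.

20, 59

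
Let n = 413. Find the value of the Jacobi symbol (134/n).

1

Pull out 2: since 413 ≡ 5 (mod 8), (2/413) = -1.
Reciprocity: 67 ≡ 3 and 413 ≡ 1 (mod 4), so (67/413) = +(413/67).
Reduce top mod 67: now compute (11/67).
Reciprocity: 11 ≡ 3 and 67 ≡ 3 (mod 4), so (11/67) = −(67/11).
Reduce top mod 11: now compute (1/11).
Reached (1/11) = 1. Collecting the sign flips along the way, the symbol is +1.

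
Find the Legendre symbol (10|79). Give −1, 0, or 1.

1

Pull out 2: since 79 ≡ 7 (mod 8), (2/79) = +1.
Reciprocity: 5 ≡ 1 and 79 ≡ 3 (mod 4), so (5/79) = +(79/5).
Reduce top mod 5: now compute (4/5).
Pull out 2^2: since 5 ≡ 5 (mod 8), (2/5) = -1, so (2/5)^2 = +1.
Reached (1/5) = 1. Collecting the sign flips along the way, the symbol is +1.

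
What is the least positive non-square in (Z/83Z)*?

2

(2/83) = −1, so 2 is the smallest positive non-residue mod 83.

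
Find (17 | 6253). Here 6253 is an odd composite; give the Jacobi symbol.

Reciprocity: 17 ≡ 1 and 6253 ≡ 1 (mod 4), so (17/6253) = +(6253/17).
Reduce top mod 17: now compute (14/17).
Pull out 2: since 17 ≡ 1 (mod 8), (2/17) = +1.
Reciprocity: 7 ≡ 3 and 17 ≡ 1 (mod 4), so (7/17) = +(17/7).
Reduce top mod 7: now compute (3/7).
Reciprocity: 3 ≡ 3 and 7 ≡ 3 (mod 4), so (3/7) = −(7/3).
Reduce top mod 3: now compute (1/3).
Reached (1/3) = 1. Collecting the sign flips along the way, the symbol is -1.

-1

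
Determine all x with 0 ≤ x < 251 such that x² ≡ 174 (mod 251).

26, 225

Since 251 ≡ 3 (mod 4), a square root of 174 is 174^((251+1)/4) = 174^63 mod 251.
Repeated squaring: 174^2≡156, 174^4≡240, 174^8≡121, 174^16≡83, 174^32≡112 (mod 251).
174^63 = 174^(32+16+8+4+2+1) ≡ 225 (mod 251).
Check: 225² = 50625 ≡ 174 (mod 251). The two roots are 26 and 225.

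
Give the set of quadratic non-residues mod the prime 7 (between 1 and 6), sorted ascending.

Square k = 1,…,3 (k and 7−k give the same square):
1²=1, 2²=4, 3²≡2 (mod 7).
The residues are {1, 2, 4}; the non-residues are the remaining 3 nonzero classes.

3,5,6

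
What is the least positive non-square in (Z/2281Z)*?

(2/2281) = +1, so 2 is a residue.
(3/2281) = +1, so 3 is a residue.
(4/2281) = +1, so 4 is a residue.
(5/2281) = +1, so 5 is a residue.
(6/2281) = +1, so 6 is a residue.
(7/2281) = −1, so 7 is the smallest positive non-residue mod 2281.

7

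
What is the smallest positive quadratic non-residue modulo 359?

7

(2/359) = +1, so 2 is a residue.
(3/359) = +1, so 3 is a residue.
(4/359) = +1, so 4 is a residue.
(5/359) = +1, so 5 is a residue.
(6/359) = +1, so 6 is a residue.
(7/359) = −1, so 7 is the smallest positive non-residue mod 359.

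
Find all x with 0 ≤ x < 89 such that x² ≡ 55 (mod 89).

89 ≡ 1 (mod 4), so we find a root by search.
Trying successive values, 12² = 144 ≡ 55 (mod 89). The other root is 89 − 12 = 77.

12, 77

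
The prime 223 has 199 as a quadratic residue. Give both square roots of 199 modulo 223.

83, 140

Since 223 ≡ 3 (mod 4), a square root of 199 is 199^((223+1)/4) = 199^56 mod 223.
Repeated squaring: 199^2≡130, 199^4≡175, 199^8≡74, 199^16≡124, 199^32≡212 (mod 223).
199^56 = 199^(32+16+8) ≡ 83 (mod 223).
Check: 83² = 6889 ≡ 199 (mod 223). The two roots are 83 and 140.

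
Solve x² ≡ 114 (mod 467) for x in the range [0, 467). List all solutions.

54, 413

Since 467 ≡ 3 (mod 4), a square root of 114 is 114^((467+1)/4) = 114^117 mod 467.
Repeated squaring: 114^2≡387, 114^4≡329, 114^8≡364, 114^16≡335, 114^32≡145, 114^64≡10 (mod 467).
114^117 = 114^(64+32+16+4+1) ≡ 413 (mod 467).
Check: 413² = 170569 ≡ 114 (mod 467). The two roots are 54 and 413.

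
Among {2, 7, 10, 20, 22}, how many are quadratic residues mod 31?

4

(2/31) = +1 → QR.
(7/31) = +1 → QR.
(10/31) = +1 → QR.
(20/31) = +1 → QR.
(22/31) = -1 → non-residue.
Total quadratic residues among the 5: 4.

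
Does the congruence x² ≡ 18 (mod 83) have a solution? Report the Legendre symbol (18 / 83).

Euler's criterion: (18/83) ≡ 18^41 (mod 83).
18^2 ≡ 75 (mod 83)
18^4 ≡ 64 (mod 83)
18^8 ≡ 29 (mod 83)
18^16 ≡ 11 (mod 83)
18^32 ≡ 38 (mod 83)
18^41 = 18^(32+8+1) ≡ 82 (mod 83).
Result is 82 ≡ −1, so (18/83) = −1.

-1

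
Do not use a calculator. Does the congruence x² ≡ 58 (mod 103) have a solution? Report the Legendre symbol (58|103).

Euler's criterion: (58/103) ≡ 58^51 (mod 103).
58^2 ≡ 68 (mod 103)
58^4 ≡ 92 (mod 103)
58^8 ≡ 18 (mod 103)
58^16 ≡ 15 (mod 103)
58^32 ≡ 19 (mod 103)
58^51 = 58^(32+16+2+1) ≡ 1 (mod 103).
Result is 1, so (58/103) = 1.

1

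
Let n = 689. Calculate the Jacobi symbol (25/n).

Reciprocity: 25 ≡ 1 and 689 ≡ 1 (mod 4), so (25/689) = +(689/25).
Reduce top mod 25: now compute (14/25).
Pull out 2: since 25 ≡ 1 (mod 8), (2/25) = +1.
Reciprocity: 7 ≡ 3 and 25 ≡ 1 (mod 4), so (7/25) = +(25/7).
Reduce top mod 7: now compute (4/7).
Pull out 2^2: since 7 ≡ 7 (mod 8), (2/7) = +1, so (2/7)^2 = +1.
Reached (1/7) = 1. Collecting the sign flips along the way, the symbol is +1.

1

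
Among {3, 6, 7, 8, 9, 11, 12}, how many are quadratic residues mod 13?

3

(3/13) = +1 → QR.
(6/13) = -1 → non-residue.
(7/13) = -1 → non-residue.
(8/13) = -1 → non-residue.
(9/13) = +1 → QR.
(11/13) = -1 → non-residue.
(12/13) = +1 → QR.
Total quadratic residues among the 7: 3.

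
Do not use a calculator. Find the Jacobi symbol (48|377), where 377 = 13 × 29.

Pull out 2^4: since 377 ≡ 1 (mod 8), (2/377) = +1, so (2/377)^4 = +1.
Reciprocity: 3 ≡ 3 and 377 ≡ 1 (mod 4), so (3/377) = +(377/3).
Reduce top mod 3: now compute (2/3).
Pull out 2: since 3 ≡ 3 (mod 8), (2/3) = -1.
Reached (1/3) = 1. Collecting the sign flips along the way, the symbol is -1.

-1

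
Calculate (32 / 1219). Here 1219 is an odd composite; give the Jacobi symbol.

Pull out 2^5: since 1219 ≡ 3 (mod 8), (2/1219) = -1, so (2/1219)^5 = -1.
Reached (1/1219) = 1. Collecting the sign flips along the way, the symbol is -1.

-1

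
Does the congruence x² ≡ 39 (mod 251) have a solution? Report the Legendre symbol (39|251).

Reciprocity: 39 ≡ 3 and 251 ≡ 3 (mod 4), so (39/251) = −(251/39).
Reduce top mod 39: now compute (17/39).
Reciprocity: 17 ≡ 1 and 39 ≡ 3 (mod 4), so (17/39) = +(39/17).
Reduce top mod 17: now compute (5/17).
Reciprocity: 5 ≡ 1 and 17 ≡ 1 (mod 4), so (5/17) = +(17/5).
Reduce top mod 5: now compute (2/5).
Pull out 2: since 5 ≡ 5 (mod 8), (2/5) = -1.
Reached (1/5) = 1. Collecting the sign flips along the way, the symbol is +1.

1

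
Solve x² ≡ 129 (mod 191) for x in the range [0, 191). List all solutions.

79, 112

Since 191 ≡ 3 (mod 4), a square root of 129 is 129^((191+1)/4) = 129^48 mod 191.
Repeated squaring: 129^2≡24, 129^4≡3, 129^8≡9, 129^16≡81, 129^32≡67 (mod 191).
129^48 = 129^(32+16) ≡ 79 (mod 191).
Check: 79² = 6241 ≡ 129 (mod 191). The two roots are 79 and 112.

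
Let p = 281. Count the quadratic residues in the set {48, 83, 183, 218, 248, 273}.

4

(48/281) = -1 → non-residue.
(83/281) = -1 → non-residue.
(183/281) = +1 → QR.
(218/281) = +1 → QR.
(248/281) = +1 → QR.
(273/281) = +1 → QR.
Total quadratic residues among the 6: 4.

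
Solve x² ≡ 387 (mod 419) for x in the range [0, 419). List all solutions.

Since 419 ≡ 3 (mod 4), a square root of 387 is 387^((419+1)/4) = 387^105 mod 419.
Repeated squaring: 387^2≡186, 387^4≡238, 387^8≡79, 387^16≡375, 387^32≡260, 387^64≡141 (mod 419).
387^105 = 387^(64+32+8+1) ≡ 35 (mod 419).
Check: 35² = 1225 ≡ 387 (mod 419). The two roots are 35 and 384.

35, 384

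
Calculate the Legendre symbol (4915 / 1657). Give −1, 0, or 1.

First reduce: 4915 ≡ 1601 (mod 1657).
Reciprocity: 1601 ≡ 1 and 1657 ≡ 1 (mod 4), so (1601/1657) = +(1657/1601).
Reduce top mod 1601: now compute (56/1601).
Pull out 2^3: since 1601 ≡ 1 (mod 8), (2/1601) = +1, so (2/1601)^3 = +1.
Reciprocity: 7 ≡ 3 and 1601 ≡ 1 (mod 4), so (7/1601) = +(1601/7).
Reduce top mod 7: now compute (5/7).
Reciprocity: 5 ≡ 1 and 7 ≡ 3 (mod 4), so (5/7) = +(7/5).
Reduce top mod 5: now compute (2/5).
Pull out 2: since 5 ≡ 5 (mod 8), (2/5) = -1.
Reached (1/5) = 1. Collecting the sign flips along the way, the symbol is -1.

-1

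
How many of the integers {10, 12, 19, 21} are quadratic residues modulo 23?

(10/23) = -1 → non-residue.
(12/23) = +1 → QR.
(19/23) = -1 → non-residue.
(21/23) = -1 → non-residue.
Total quadratic residues among the 4: 1.

1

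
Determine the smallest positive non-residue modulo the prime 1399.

3

(2/1399) = +1, so 2 is a residue.
(3/1399) = −1, so 3 is the smallest positive non-residue mod 1399.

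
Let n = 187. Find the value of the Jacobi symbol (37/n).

-1

Reciprocity: 37 ≡ 1 and 187 ≡ 3 (mod 4), so (37/187) = +(187/37).
Reduce top mod 37: now compute (2/37).
Pull out 2: since 37 ≡ 5 (mod 8), (2/37) = -1.
Reached (1/37) = 1. Collecting the sign flips along the way, the symbol is -1.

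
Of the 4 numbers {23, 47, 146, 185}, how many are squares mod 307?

1

(23/307) = -1 → non-residue.
(47/307) = -1 → non-residue.
(146/307) = +1 → QR.
(185/307) = -1 → non-residue.
Total quadratic residues among the 4: 1.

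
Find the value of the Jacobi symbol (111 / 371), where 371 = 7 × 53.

1

Reciprocity: 111 ≡ 3 and 371 ≡ 3 (mod 4), so (111/371) = −(371/111).
Reduce top mod 111: now compute (38/111).
Pull out 2: since 111 ≡ 7 (mod 8), (2/111) = +1.
Reciprocity: 19 ≡ 3 and 111 ≡ 3 (mod 4), so (19/111) = −(111/19).
Reduce top mod 19: now compute (16/19).
Pull out 2^4: since 19 ≡ 3 (mod 8), (2/19) = -1, so (2/19)^4 = +1.
Reached (1/19) = 1. Collecting the sign flips along the way, the symbol is +1.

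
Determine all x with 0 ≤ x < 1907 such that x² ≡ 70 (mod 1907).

251, 1656

Since 1907 ≡ 3 (mod 4), a square root of 70 is 70^((1907+1)/4) = 70^477 mod 1907.
Repeated squaring: 70^2≡1086, 70^4≡870, 70^8≡1728, 70^16≡1529, 70^32≡1766, 70^64≡811, 70^128≡1713, 70^256≡1403 (mod 1907).
70^477 = 70^(256+128+64+16+8+4+1) ≡ 251 (mod 1907).
Check: 251² = 63001 ≡ 70 (mod 1907). The two roots are 251 and 1656.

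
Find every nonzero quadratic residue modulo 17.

1,2,4,8,9,13,15,16

Square k = 1,…,8 (k and 17−k give the same square):
1²=1, 2²=4, 3²=9, 4²=16, 5²≡8, 6²≡2, 7²≡15, 8²≡13 (mod 17).
So the quadratic residues mod 17 are {1, 2, 4, 8, 9, 13, 15, 16}.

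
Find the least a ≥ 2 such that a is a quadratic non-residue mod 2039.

(2/2039) = +1, so 2 is a residue.
(3/2039) = +1, so 3 is a residue.
(4/2039) = +1, so 4 is a residue.
(5/2039) = +1, so 5 is a residue.
(6/2039) = +1, so 6 is a residue.
(7/2039) = −1, so 7 is the smallest positive non-residue mod 2039.

7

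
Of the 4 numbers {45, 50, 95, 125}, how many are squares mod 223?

(45/223) = -1 → non-residue.
(50/223) = +1 → QR.
(95/223) = -1 → non-residue.
(125/223) = -1 → non-residue.
Total quadratic residues among the 4: 1.

1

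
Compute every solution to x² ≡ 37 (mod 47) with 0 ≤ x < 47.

Since 47 ≡ 3 (mod 4), a square root of 37 is 37^((47+1)/4) = 37^12 mod 47.
Repeated squaring: 37^2≡6, 37^4≡36, 37^8≡27 (mod 47).
37^12 = 37^(8+4) ≡ 32 (mod 47).
Check: 32² = 1024 ≡ 37 (mod 47). The two roots are 15 and 32.

15, 32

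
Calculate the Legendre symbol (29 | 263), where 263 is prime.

-1

Reciprocity: 29 ≡ 1 and 263 ≡ 3 (mod 4), so (29/263) = +(263/29).
Reduce top mod 29: now compute (2/29).
Pull out 2: since 29 ≡ 5 (mod 8), (2/29) = -1.
Reached (1/29) = 1. Collecting the sign flips along the way, the symbol is -1.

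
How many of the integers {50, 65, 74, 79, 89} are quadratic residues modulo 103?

2

(50/103) = +1 → QR.
(65/103) = -1 → non-residue.
(74/103) = -1 → non-residue.
(79/103) = +1 → QR.
(89/103) = -1 → non-residue.
Total quadratic residues among the 5: 2.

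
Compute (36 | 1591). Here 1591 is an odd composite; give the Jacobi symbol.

1

Pull out 2^2: since 1591 ≡ 7 (mod 8), (2/1591) = +1, so (2/1591)^2 = +1.
Reciprocity: 9 ≡ 1 and 1591 ≡ 3 (mod 4), so (9/1591) = +(1591/9).
Reduce top mod 9: now compute (7/9).
Reciprocity: 7 ≡ 3 and 9 ≡ 1 (mod 4), so (7/9) = +(9/7).
Reduce top mod 7: now compute (2/7).
Pull out 2: since 7 ≡ 7 (mod 8), (2/7) = +1.
Reached (1/7) = 1. Collecting the sign flips along the way, the symbol is +1.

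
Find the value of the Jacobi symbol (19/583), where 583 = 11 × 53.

Reciprocity: 19 ≡ 3 and 583 ≡ 3 (mod 4), so (19/583) = −(583/19).
Reduce top mod 19: now compute (13/19).
Reciprocity: 13 ≡ 1 and 19 ≡ 3 (mod 4), so (13/19) = +(19/13).
Reduce top mod 13: now compute (6/13).
Pull out 2: since 13 ≡ 5 (mod 8), (2/13) = -1.
Reciprocity: 3 ≡ 3 and 13 ≡ 1 (mod 4), so (3/13) = +(13/3).
Reduce top mod 3: now compute (1/3).
Reached (1/3) = 1. Collecting the sign flips along the way, the symbol is +1.

1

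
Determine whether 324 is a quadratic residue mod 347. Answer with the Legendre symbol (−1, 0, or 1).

Pull out 2^2: since 347 ≡ 3 (mod 8), (2/347) = -1, so (2/347)^2 = +1.
Reciprocity: 81 ≡ 1 and 347 ≡ 3 (mod 4), so (81/347) = +(347/81).
Reduce top mod 81: now compute (23/81).
Reciprocity: 23 ≡ 3 and 81 ≡ 1 (mod 4), so (23/81) = +(81/23).
Reduce top mod 23: now compute (12/23).
Pull out 2^2: since 23 ≡ 7 (mod 8), (2/23) = +1, so (2/23)^2 = +1.
Reciprocity: 3 ≡ 3 and 23 ≡ 3 (mod 4), so (3/23) = −(23/3).
Reduce top mod 3: now compute (2/3).
Pull out 2: since 3 ≡ 3 (mod 8), (2/3) = -1.
Reached (1/3) = 1. Collecting the sign flips along the way, the symbol is +1.

1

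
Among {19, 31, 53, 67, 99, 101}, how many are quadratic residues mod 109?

1

(19/109) = -1 → non-residue.
(31/109) = +1 → QR.
(53/109) = -1 → non-residue.
(67/109) = -1 → non-residue.
(99/109) = -1 → non-residue.
(101/109) = -1 → non-residue.
Total quadratic residues among the 6: 1.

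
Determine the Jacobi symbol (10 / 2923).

Pull out 2: since 2923 ≡ 3 (mod 8), (2/2923) = -1.
Reciprocity: 5 ≡ 1 and 2923 ≡ 3 (mod 4), so (5/2923) = +(2923/5).
Reduce top mod 5: now compute (3/5).
Reciprocity: 3 ≡ 3 and 5 ≡ 1 (mod 4), so (3/5) = +(5/3).
Reduce top mod 3: now compute (2/3).
Pull out 2: since 3 ≡ 3 (mod 8), (2/3) = -1.
Reached (1/3) = 1. Collecting the sign flips along the way, the symbol is +1.

1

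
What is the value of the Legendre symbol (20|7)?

First reduce: 20 ≡ 6 (mod 7).
Pull out 2: since 7 ≡ 7 (mod 8), (2/7) = +1.
Reciprocity: 3 ≡ 3 and 7 ≡ 3 (mod 4), so (3/7) = −(7/3).
Reduce top mod 3: now compute (1/3).
Reached (1/3) = 1. Collecting the sign flips along the way, the symbol is -1.

-1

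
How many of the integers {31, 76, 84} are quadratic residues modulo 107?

(31/107) = -1 → non-residue.
(76/107) = +1 → QR.
(84/107) = -1 → non-residue.
Total quadratic residues among the 3: 1.

1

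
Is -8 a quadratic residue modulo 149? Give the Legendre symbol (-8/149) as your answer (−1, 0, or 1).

-1

Euler's criterion: (-8/149) ≡ 141^74 (mod 149).
141^2 ≡ 64 (mod 149)
141^4 ≡ 73 (mod 149)
141^8 ≡ 114 (mod 149)
141^16 ≡ 33 (mod 149)
141^32 ≡ 46 (mod 149)
141^64 ≡ 30 (mod 149)
141^74 = 141^(64+8+2) ≡ 148 (mod 149).
Result is 148 ≡ −1, so (-8/149) = −1.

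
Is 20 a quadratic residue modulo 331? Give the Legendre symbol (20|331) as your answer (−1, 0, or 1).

Pull out 2^2: since 331 ≡ 3 (mod 8), (2/331) = -1, so (2/331)^2 = +1.
Reciprocity: 5 ≡ 1 and 331 ≡ 3 (mod 4), so (5/331) = +(331/5).
Reduce top mod 5: now compute (1/5).
Reached (1/5) = 1. Collecting the sign flips along the way, the symbol is +1.

1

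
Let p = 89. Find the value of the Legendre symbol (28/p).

-1

Pull out 2^2: since 89 ≡ 1 (mod 8), (2/89) = +1, so (2/89)^2 = +1.
Reciprocity: 7 ≡ 3 and 89 ≡ 1 (mod 4), so (7/89) = +(89/7).
Reduce top mod 7: now compute (5/7).
Reciprocity: 5 ≡ 1 and 7 ≡ 3 (mod 4), so (5/7) = +(7/5).
Reduce top mod 5: now compute (2/5).
Pull out 2: since 5 ≡ 5 (mod 8), (2/5) = -1.
Reached (1/5) = 1. Collecting the sign flips along the way, the symbol is -1.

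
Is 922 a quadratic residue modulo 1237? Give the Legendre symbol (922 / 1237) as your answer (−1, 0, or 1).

1

Pull out 2: since 1237 ≡ 5 (mod 8), (2/1237) = -1.
Reciprocity: 461 ≡ 1 and 1237 ≡ 1 (mod 4), so (461/1237) = +(1237/461).
Reduce top mod 461: now compute (315/461).
Reciprocity: 315 ≡ 3 and 461 ≡ 1 (mod 4), so (315/461) = +(461/315).
Reduce top mod 315: now compute (146/315).
Pull out 2: since 315 ≡ 3 (mod 8), (2/315) = -1.
Reciprocity: 73 ≡ 1 and 315 ≡ 3 (mod 4), so (73/315) = +(315/73).
Reduce top mod 73: now compute (23/73).
Reciprocity: 23 ≡ 3 and 73 ≡ 1 (mod 4), so (23/73) = +(73/23).
Reduce top mod 23: now compute (4/23).
Pull out 2^2: since 23 ≡ 7 (mod 8), (2/23) = +1, so (2/23)^2 = +1.
Reached (1/23) = 1. Collecting the sign flips along the way, the symbol is +1.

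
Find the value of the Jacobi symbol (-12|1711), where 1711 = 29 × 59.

First reduce: -12 ≡ 1699 (mod 1711).
Reciprocity: 1699 ≡ 3 and 1711 ≡ 3 (mod 4), so (1699/1711) = −(1711/1699).
Reduce top mod 1699: now compute (12/1699).
Pull out 2^2: since 1699 ≡ 3 (mod 8), (2/1699) = -1, so (2/1699)^2 = +1.
Reciprocity: 3 ≡ 3 and 1699 ≡ 3 (mod 4), so (3/1699) = −(1699/3).
Reduce top mod 3: now compute (1/3).
Reached (1/3) = 1. Collecting the sign flips along the way, the symbol is +1.

1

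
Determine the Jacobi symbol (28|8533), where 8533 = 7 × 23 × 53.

Pull out 2^2: since 8533 ≡ 5 (mod 8), (2/8533) = -1, so (2/8533)^2 = +1.
Reciprocity: 7 ≡ 3 and 8533 ≡ 1 (mod 4), so (7/8533) = +(8533/7).
Reduce top mod 7: now compute (0/7).
Top reduces to 0: gcd > 1, so the symbol is 0.

0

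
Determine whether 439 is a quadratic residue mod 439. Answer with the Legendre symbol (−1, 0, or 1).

First reduce: 439 ≡ 0 (mod 439).
Top reduces to 0: gcd > 1, so the symbol is 0.

0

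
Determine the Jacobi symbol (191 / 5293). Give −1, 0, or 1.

1

Reciprocity: 191 ≡ 3 and 5293 ≡ 1 (mod 4), so (191/5293) = +(5293/191).
Reduce top mod 191: now compute (136/191).
Pull out 2^3: since 191 ≡ 7 (mod 8), (2/191) = +1, so (2/191)^3 = +1.
Reciprocity: 17 ≡ 1 and 191 ≡ 3 (mod 4), so (17/191) = +(191/17).
Reduce top mod 17: now compute (4/17).
Pull out 2^2: since 17 ≡ 1 (mod 8), (2/17) = +1, so (2/17)^2 = +1.
Reached (1/17) = 1. Collecting the sign flips along the way, the symbol is +1.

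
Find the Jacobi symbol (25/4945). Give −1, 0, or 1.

0

Reciprocity: 25 ≡ 1 and 4945 ≡ 1 (mod 4), so (25/4945) = +(4945/25).
Reduce top mod 25: now compute (20/25).
Pull out 2^2: since 25 ≡ 1 (mod 8), (2/25) = +1, so (2/25)^2 = +1.
Reciprocity: 5 ≡ 1 and 25 ≡ 1 (mod 4), so (5/25) = +(25/5).
Reduce top mod 5: now compute (0/5).
Top reduces to 0: gcd > 1, so the symbol is 0.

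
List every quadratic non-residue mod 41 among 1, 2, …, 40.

3 6 7 11 12 13 14 15 17 19 22 24 26 27 28 29 30 34 35 38

Square k = 1,…,20 (k and 41−k give the same square):
1²=1, 2²=4, 3²=9, 4²=16, 5²=25, 6²=36, 7²≡8, 8²≡23, 9²≡40, 10²≡18, 11²≡39, 12²≡21, 13²≡5, 14²≡32, 15²≡20, 16²≡10, 17²≡2, 18²≡37, 19²≡33, 20²≡31 (mod 41).
The residues are {1, 2, 4, 5, 8, 9, 10, 16, 18, 20, 21, 23, 25, 31, 32, 33, 36, 37, 39, 40}; the non-residues are the remaining 20 nonzero classes.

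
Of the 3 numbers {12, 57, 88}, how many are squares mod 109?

(12/109) = +1 → QR.
(57/109) = -1 → non-residue.
(88/109) = +1 → QR.
Total quadratic residues among the 3: 2.

2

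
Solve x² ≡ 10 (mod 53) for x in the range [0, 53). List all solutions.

13, 40

53 ≡ 1 (mod 4), so we find a root by search.
Trying successive values, 13² = 169 ≡ 10 (mod 53). The other root is 53 − 13 = 40.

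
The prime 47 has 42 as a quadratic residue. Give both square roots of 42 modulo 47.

18, 29

Since 47 ≡ 3 (mod 4), a square root of 42 is 42^((47+1)/4) = 42^12 mod 47.
Repeated squaring: 42^2≡25, 42^4≡14, 42^8≡8 (mod 47).
42^12 = 42^(8+4) ≡ 18 (mod 47).
Check: 18² = 324 ≡ 42 (mod 47). The two roots are 18 and 29.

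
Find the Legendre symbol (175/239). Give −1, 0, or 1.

Reciprocity: 175 ≡ 3 and 239 ≡ 3 (mod 4), so (175/239) = −(239/175).
Reduce top mod 175: now compute (64/175).
Pull out 2^6: since 175 ≡ 7 (mod 8), (2/175) = +1, so (2/175)^6 = +1.
Reached (1/175) = 1. Collecting the sign flips along the way, the symbol is -1.

-1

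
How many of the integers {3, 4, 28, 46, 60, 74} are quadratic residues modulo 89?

(3/89) = -1 → non-residue.
(4/89) = +1 → QR.
(28/89) = -1 → non-residue.
(46/89) = -1 → non-residue.
(60/89) = -1 → non-residue.
(74/89) = -1 → non-residue.
Total quadratic residues among the 6: 1.

1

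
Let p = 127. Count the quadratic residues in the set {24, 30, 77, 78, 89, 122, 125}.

2

(24/127) = -1 → non-residue.
(30/127) = +1 → QR.
(77/127) = -1 → non-residue.
(78/127) = -1 → non-residue.
(89/127) = -1 → non-residue.
(122/127) = +1 → QR.
(125/127) = -1 → non-residue.
Total quadratic residues among the 7: 2.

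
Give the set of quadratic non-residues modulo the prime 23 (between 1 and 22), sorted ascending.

Square k = 1,…,11 (k and 23−k give the same square):
1²=1, 2²=4, 3²=9, 4²=16, 5²≡2, 6²≡13, 7²≡3, 8²≡18, 9²≡12, 10²≡8, 11²≡6 (mod 23).
The residues are {1, 2, 3, 4, 6, 8, 9, 12, 13, 16, 18}; the non-residues are the remaining 11 nonzero classes.

5, 7, 10, 11, 14, 15, 17, 19, 20, 21, 22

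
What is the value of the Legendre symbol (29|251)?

-1

Euler's criterion: (29/251) ≡ 29^125 (mod 251).
29^2 ≡ 88 (mod 251)
29^4 ≡ 214 (mod 251)
29^8 ≡ 114 (mod 251)
29^16 ≡ 195 (mod 251)
29^32 ≡ 124 (mod 251)
29^64 ≡ 65 (mod 251)
29^125 = 29^(64+32+16+8+4+1) ≡ 250 (mod 251).
Result is 250 ≡ −1, so (29/251) = −1.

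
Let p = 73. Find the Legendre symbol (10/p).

-1

Pull out 2: since 73 ≡ 1 (mod 8), (2/73) = +1.
Reciprocity: 5 ≡ 1 and 73 ≡ 1 (mod 4), so (5/73) = +(73/5).
Reduce top mod 5: now compute (3/5).
Reciprocity: 3 ≡ 3 and 5 ≡ 1 (mod 4), so (3/5) = +(5/3).
Reduce top mod 3: now compute (2/3).
Pull out 2: since 3 ≡ 3 (mod 8), (2/3) = -1.
Reached (1/3) = 1. Collecting the sign flips along the way, the symbol is -1.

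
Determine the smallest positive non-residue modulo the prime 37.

2

(2/37) = −1, so 2 is the smallest positive non-residue mod 37.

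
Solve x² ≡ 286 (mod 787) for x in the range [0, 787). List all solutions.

344, 443

Since 787 ≡ 3 (mod 4), a square root of 286 is 286^((787+1)/4) = 286^197 mod 787.
Repeated squaring: 286^2≡735, 286^4≡343, 286^8≡386, 286^16≡253, 286^32≡262, 286^64≡175, 286^128≡719 (mod 787).
286^197 = 286^(128+64+4+1) ≡ 344 (mod 787).
Check: 344² = 118336 ≡ 286 (mod 787). The two roots are 344 and 443.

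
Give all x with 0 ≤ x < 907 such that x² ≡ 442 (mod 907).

Since 907 ≡ 3 (mod 4), a square root of 442 is 442^((907+1)/4) = 442^227 mod 907.
Repeated squaring: 442^2≡359, 442^4≡87, 442^8≡313, 442^16≡13, 442^32≡169, 442^64≡444, 442^128≡317 (mod 907).
442^227 = 442^(128+64+32+2+1) ≡ 487 (mod 907).
Check: 487² = 237169 ≡ 442 (mod 907). The two roots are 420 and 487.

420, 487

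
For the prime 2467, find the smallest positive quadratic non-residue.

(2/2467) = −1, so 2 is the smallest positive non-residue mod 2467.

2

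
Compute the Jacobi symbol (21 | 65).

Reciprocity: 21 ≡ 1 and 65 ≡ 1 (mod 4), so (21/65) = +(65/21).
Reduce top mod 21: now compute (2/21).
Pull out 2: since 21 ≡ 5 (mod 8), (2/21) = -1.
Reached (1/21) = 1. Collecting the sign flips along the way, the symbol is -1.

-1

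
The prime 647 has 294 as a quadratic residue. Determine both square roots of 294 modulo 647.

312, 335

Since 647 ≡ 3 (mod 4), a square root of 294 is 294^((647+1)/4) = 294^162 mod 647.
Repeated squaring: 294^2≡385, 294^4≡62, 294^8≡609, 294^16≡150, 294^32≡502, 294^64≡321, 294^128≡168 (mod 647).
294^162 = 294^(128+32+2) ≡ 312 (mod 647).
Check: 312² = 97344 ≡ 294 (mod 647). The two roots are 312 and 335.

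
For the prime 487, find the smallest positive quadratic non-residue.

(2/487) = +1, so 2 is a residue.
(3/487) = −1, so 3 is the smallest positive non-residue mod 487.

3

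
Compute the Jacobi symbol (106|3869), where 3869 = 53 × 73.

Pull out 2: since 3869 ≡ 5 (mod 8), (2/3869) = -1.
Reciprocity: 53 ≡ 1 and 3869 ≡ 1 (mod 4), so (53/3869) = +(3869/53).
Reduce top mod 53: now compute (0/53).
Top reduces to 0: gcd > 1, so the symbol is 0.

0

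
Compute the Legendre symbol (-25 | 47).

Euler's criterion: (-25/47) ≡ 22^23 (mod 47).
22^2 ≡ 14 (mod 47)
22^4 ≡ 8 (mod 47)
22^8 ≡ 17 (mod 47)
22^16 ≡ 7 (mod 47)
22^23 = 22^(16+4+2+1) ≡ 46 (mod 47).
Result is 46 ≡ −1, so (-25/47) = −1.

-1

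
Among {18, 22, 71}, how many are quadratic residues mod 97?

2

(18/97) = +1 → QR.
(22/97) = +1 → QR.
(71/97) = -1 → non-residue.
Total quadratic residues among the 3: 2.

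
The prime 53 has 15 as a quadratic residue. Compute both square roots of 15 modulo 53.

11, 42

53 ≡ 1 (mod 4), so we find a root by search.
Trying successive values, 11² = 121 ≡ 15 (mod 53). The other root is 53 − 11 = 42.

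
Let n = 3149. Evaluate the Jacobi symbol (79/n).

-1

Reciprocity: 79 ≡ 3 and 3149 ≡ 1 (mod 4), so (79/3149) = +(3149/79).
Reduce top mod 79: now compute (68/79).
Pull out 2^2: since 79 ≡ 7 (mod 8), (2/79) = +1, so (2/79)^2 = +1.
Reciprocity: 17 ≡ 1 and 79 ≡ 3 (mod 4), so (17/79) = +(79/17).
Reduce top mod 17: now compute (11/17).
Reciprocity: 11 ≡ 3 and 17 ≡ 1 (mod 4), so (11/17) = +(17/11).
Reduce top mod 11: now compute (6/11).
Pull out 2: since 11 ≡ 3 (mod 8), (2/11) = -1.
Reciprocity: 3 ≡ 3 and 11 ≡ 3 (mod 4), so (3/11) = −(11/3).
Reduce top mod 3: now compute (2/3).
Pull out 2: since 3 ≡ 3 (mod 8), (2/3) = -1.
Reached (1/3) = 1. Collecting the sign flips along the way, the symbol is -1.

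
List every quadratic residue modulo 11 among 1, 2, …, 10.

1,3,4,5,9

Square k = 1,…,5 (k and 11−k give the same square):
1²=1, 2²=4, 3²=9, 4²≡5, 5²≡3 (mod 11).
So the quadratic residues mod 11 are {1, 3, 4, 5, 9}.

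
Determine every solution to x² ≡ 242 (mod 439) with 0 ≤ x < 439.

208, 231

Since 439 ≡ 3 (mod 4), a square root of 242 is 242^((439+1)/4) = 242^110 mod 439.
Repeated squaring: 242^2≡177, 242^4≡160, 242^8≡138, 242^16≡167, 242^32≡232, 242^64≡266 (mod 439).
242^110 = 242^(64+32+8+4+2) ≡ 208 (mod 439).
Check: 208² = 43264 ≡ 242 (mod 439). The two roots are 208 and 231.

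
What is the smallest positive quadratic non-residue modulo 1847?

(2/1847) = +1, so 2 is a residue.
(3/1847) = +1, so 3 is a residue.
(4/1847) = +1, so 4 is a residue.
(5/1847) = −1, so 5 is the smallest positive non-residue mod 1847.

5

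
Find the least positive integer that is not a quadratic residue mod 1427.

2

(2/1427) = −1, so 2 is the smallest positive non-residue mod 1427.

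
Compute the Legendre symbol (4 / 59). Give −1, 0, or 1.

Pull out 2^2: since 59 ≡ 3 (mod 8), (2/59) = -1, so (2/59)^2 = +1.
Reached (1/59) = 1. Collecting the sign flips along the way, the symbol is +1.

1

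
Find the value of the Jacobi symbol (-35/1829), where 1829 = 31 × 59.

1

First reduce: -35 ≡ 1794 (mod 1829).
Pull out 2: since 1829 ≡ 5 (mod 8), (2/1829) = -1.
Reciprocity: 897 ≡ 1 and 1829 ≡ 1 (mod 4), so (897/1829) = +(1829/897).
Reduce top mod 897: now compute (35/897).
Reciprocity: 35 ≡ 3 and 897 ≡ 1 (mod 4), so (35/897) = +(897/35).
Reduce top mod 35: now compute (22/35).
Pull out 2: since 35 ≡ 3 (mod 8), (2/35) = -1.
Reciprocity: 11 ≡ 3 and 35 ≡ 3 (mod 4), so (11/35) = −(35/11).
Reduce top mod 11: now compute (2/11).
Pull out 2: since 11 ≡ 3 (mod 8), (2/11) = -1.
Reached (1/11) = 1. Collecting the sign flips along the way, the symbol is +1.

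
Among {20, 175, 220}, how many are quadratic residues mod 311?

(20/311) = +1 → QR.
(175/311) = +1 → QR.
(220/311) = -1 → non-residue.
Total quadratic residues among the 3: 2.

2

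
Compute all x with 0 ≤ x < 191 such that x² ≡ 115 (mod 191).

Since 191 ≡ 3 (mod 4), a square root of 115 is 115^((191+1)/4) = 115^48 mod 191.
Repeated squaring: 115^2≡46, 115^4≡15, 115^8≡34, 115^16≡10, 115^32≡100 (mod 191).
115^48 = 115^(32+16) ≡ 45 (mod 191).
Check: 45² = 2025 ≡ 115 (mod 191). The two roots are 45 and 146.

45, 146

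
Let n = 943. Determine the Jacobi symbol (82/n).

Pull out 2: since 943 ≡ 7 (mod 8), (2/943) = +1.
Reciprocity: 41 ≡ 1 and 943 ≡ 3 (mod 4), so (41/943) = +(943/41).
Reduce top mod 41: now compute (0/41).
Top reduces to 0: gcd > 1, so the symbol is 0.

0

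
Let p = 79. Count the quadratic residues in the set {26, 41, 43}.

(26/79) = +1 → QR.
(41/79) = -1 → non-residue.
(43/79) = -1 → non-residue.
Total quadratic residues among the 3: 1.

1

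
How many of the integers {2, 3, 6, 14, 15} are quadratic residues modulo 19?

(2/19) = -1 → non-residue.
(3/19) = -1 → non-residue.
(6/19) = +1 → QR.
(14/19) = -1 → non-residue.
(15/19) = -1 → non-residue.
Total quadratic residues among the 5: 1.

1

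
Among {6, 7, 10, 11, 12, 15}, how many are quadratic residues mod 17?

1

(6/17) = -1 → non-residue.
(7/17) = -1 → non-residue.
(10/17) = -1 → non-residue.
(11/17) = -1 → non-residue.
(12/17) = -1 → non-residue.
(15/17) = +1 → QR.
Total quadratic residues among the 6: 1.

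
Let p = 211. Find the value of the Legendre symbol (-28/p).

First reduce: -28 ≡ 183 (mod 211).
Reciprocity: 183 ≡ 3 and 211 ≡ 3 (mod 4), so (183/211) = −(211/183).
Reduce top mod 183: now compute (28/183).
Pull out 2^2: since 183 ≡ 7 (mod 8), (2/183) = +1, so (2/183)^2 = +1.
Reciprocity: 7 ≡ 3 and 183 ≡ 3 (mod 4), so (7/183) = −(183/7).
Reduce top mod 7: now compute (1/7).
Reached (1/7) = 1. Collecting the sign flips along the way, the symbol is +1.

1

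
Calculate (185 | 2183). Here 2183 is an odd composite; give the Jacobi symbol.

0

Reciprocity: 185 ≡ 1 and 2183 ≡ 3 (mod 4), so (185/2183) = +(2183/185).
Reduce top mod 185: now compute (148/185).
Pull out 2^2: since 185 ≡ 1 (mod 8), (2/185) = +1, so (2/185)^2 = +1.
Reciprocity: 37 ≡ 1 and 185 ≡ 1 (mod 4), so (37/185) = +(185/37).
Reduce top mod 37: now compute (0/37).
Top reduces to 0: gcd > 1, so the symbol is 0.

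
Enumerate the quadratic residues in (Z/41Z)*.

1 2 4 5 8 9 10 16 18 20 21 23 25 31 32 33 36 37 39 40

Square k = 1,…,20 (k and 41−k give the same square):
1²=1, 2²=4, 3²=9, 4²=16, 5²=25, 6²=36, 7²≡8, 8²≡23, 9²≡40, 10²≡18, 11²≡39, 12²≡21, 13²≡5, 14²≡32, 15²≡20, 16²≡10, 17²≡2, 18²≡37, 19²≡33, 20²≡31 (mod 41).
So the quadratic residues mod 41 are {1, 2, 4, 5, 8, 9, 10, 16, 18, 20, 21, 23, 25, 31, 32, 33, 36, 37, 39, 40}.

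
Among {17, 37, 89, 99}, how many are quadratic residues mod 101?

2

(17/101) = +1 → QR.
(37/101) = +1 → QR.
(89/101) = -1 → non-residue.
(99/101) = -1 → non-residue.
Total quadratic residues among the 4: 2.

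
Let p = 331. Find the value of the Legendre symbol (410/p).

First reduce: 410 ≡ 79 (mod 331).
Reciprocity: 79 ≡ 3 and 331 ≡ 3 (mod 4), so (79/331) = −(331/79).
Reduce top mod 79: now compute (15/79).
Reciprocity: 15 ≡ 3 and 79 ≡ 3 (mod 4), so (15/79) = −(79/15).
Reduce top mod 15: now compute (4/15).
Pull out 2^2: since 15 ≡ 7 (mod 8), (2/15) = +1, so (2/15)^2 = +1.
Reached (1/15) = 1. Collecting the sign flips along the way, the symbol is +1.

1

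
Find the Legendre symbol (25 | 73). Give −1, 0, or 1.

1

Reciprocity: 25 ≡ 1 and 73 ≡ 1 (mod 4), so (25/73) = +(73/25).
Reduce top mod 25: now compute (23/25).
Reciprocity: 23 ≡ 3 and 25 ≡ 1 (mod 4), so (23/25) = +(25/23).
Reduce top mod 23: now compute (2/23).
Pull out 2: since 23 ≡ 7 (mod 8), (2/23) = +1.
Reached (1/23) = 1. Collecting the sign flips along the way, the symbol is +1.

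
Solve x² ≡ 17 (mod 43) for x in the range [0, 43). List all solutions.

19, 24

Since 43 ≡ 3 (mod 4), a square root of 17 is 17^((43+1)/4) = 17^11 mod 43.
Repeated squaring: 17^2≡31, 17^4≡15, 17^8≡10 (mod 43).
17^11 = 17^(8+2+1) ≡ 24 (mod 43).
Check: 24² = 576 ≡ 17 (mod 43). The two roots are 19 and 24.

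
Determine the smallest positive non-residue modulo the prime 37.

2

(2/37) = −1, so 2 is the smallest positive non-residue mod 37.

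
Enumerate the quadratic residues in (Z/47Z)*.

Square k = 1,…,23 (k and 47−k give the same square):
1²=1, 2²=4, 3²=9, 4²=16, 5²=25, 6²=36, 7²≡2, 8²≡17, 9²≡34, 10²≡6, 11²≡27, 12²≡3, 13²≡28, 14²≡8, 15²≡37, 16²≡21, 17²≡7, 18²≡42, 19²≡32, 20²≡24, 21²≡18, 22²≡14, 23²≡12 (mod 47).
So the quadratic residues mod 47 are {1, 2, 3, 4, 6, 7, 8, 9, 12, 14, 16, 17, 18, 21, 24, 25, 27, 28, 32, 34, 36, 37, 42}.

1, 2, 3, 4, 6, 7, 8, 9, 12, 14, 16, 17, 18, 21, 24, 25, 27, 28, 32, 34, 36, 37, 42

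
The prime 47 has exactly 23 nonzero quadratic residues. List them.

Square k = 1,…,23 (k and 47−k give the same square):
1²=1, 2²=4, 3²=9, 4²=16, 5²=25, 6²=36, 7²≡2, 8²≡17, 9²≡34, 10²≡6, 11²≡27, 12²≡3, 13²≡28, 14²≡8, 15²≡37, 16²≡21, 17²≡7, 18²≡42, 19²≡32, 20²≡24, 21²≡18, 22²≡14, 23²≡12 (mod 47).
So the quadratic residues mod 47 are {1, 2, 3, 4, 6, 7, 8, 9, 12, 14, 16, 17, 18, 21, 24, 25, 27, 28, 32, 34, 36, 37, 42}.

1 2 3 4 6 7 8 9 12 14 16 17 18 21 24 25 27 28 32 34 36 37 42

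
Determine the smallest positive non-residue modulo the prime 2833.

(2/2833) = +1, so 2 is a residue.
(3/2833) = +1, so 3 is a residue.
(4/2833) = +1, so 4 is a residue.
(5/2833) = −1, so 5 is the smallest positive non-residue mod 2833.

5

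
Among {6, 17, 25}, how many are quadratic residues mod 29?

2

(6/29) = +1 → QR.
(17/29) = -1 → non-residue.
(25/29) = +1 → QR.
Total quadratic residues among the 3: 2.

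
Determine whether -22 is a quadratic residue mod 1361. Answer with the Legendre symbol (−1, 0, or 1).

-1

First reduce: -22 ≡ 1339 (mod 1361).
Reciprocity: 1339 ≡ 3 and 1361 ≡ 1 (mod 4), so (1339/1361) = +(1361/1339).
Reduce top mod 1339: now compute (22/1339).
Pull out 2: since 1339 ≡ 3 (mod 8), (2/1339) = -1.
Reciprocity: 11 ≡ 3 and 1339 ≡ 3 (mod 4), so (11/1339) = −(1339/11).
Reduce top mod 11: now compute (8/11).
Pull out 2^3: since 11 ≡ 3 (mod 8), (2/11) = -1, so (2/11)^3 = -1.
Reached (1/11) = 1. Collecting the sign flips along the way, the symbol is -1.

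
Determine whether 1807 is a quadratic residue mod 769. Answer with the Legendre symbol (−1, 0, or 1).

1

First reduce: 1807 ≡ 269 (mod 769).
Reciprocity: 269 ≡ 1 and 769 ≡ 1 (mod 4), so (269/769) = +(769/269).
Reduce top mod 269: now compute (231/269).
Reciprocity: 231 ≡ 3 and 269 ≡ 1 (mod 4), so (231/269) = +(269/231).
Reduce top mod 231: now compute (38/231).
Pull out 2: since 231 ≡ 7 (mod 8), (2/231) = +1.
Reciprocity: 19 ≡ 3 and 231 ≡ 3 (mod 4), so (19/231) = −(231/19).
Reduce top mod 19: now compute (3/19).
Reciprocity: 3 ≡ 3 and 19 ≡ 3 (mod 4), so (3/19) = −(19/3).
Reduce top mod 3: now compute (1/3).
Reached (1/3) = 1. Collecting the sign flips along the way, the symbol is +1.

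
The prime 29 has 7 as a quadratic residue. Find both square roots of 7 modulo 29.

29 ≡ 1 (mod 4), so we find a root by search.
Trying successive values, 6² = 36 ≡ 7 (mod 29). The other root is 29 − 6 = 23.

6, 23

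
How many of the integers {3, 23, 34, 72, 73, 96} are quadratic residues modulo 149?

2

(3/149) = -1 → non-residue.
(23/149) = -1 → non-residue.
(34/149) = -1 → non-residue.
(72/149) = -1 → non-residue.
(73/149) = +1 → QR.
(96/149) = +1 → QR.
Total quadratic residues among the 6: 2.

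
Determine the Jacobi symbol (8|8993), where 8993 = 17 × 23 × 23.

1

Pull out 2^3: since 8993 ≡ 1 (mod 8), (2/8993) = +1, so (2/8993)^3 = +1.
Reached (1/8993) = 1. Collecting the sign flips along the way, the symbol is +1.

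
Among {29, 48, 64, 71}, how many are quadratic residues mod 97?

2

(29/97) = -1 → non-residue.
(48/97) = +1 → QR.
(64/97) = +1 → QR.
(71/97) = -1 → non-residue.
Total quadratic residues among the 4: 2.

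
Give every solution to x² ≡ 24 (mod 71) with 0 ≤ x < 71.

33, 38

Since 71 ≡ 3 (mod 4), a square root of 24 is 24^((71+1)/4) = 24^18 mod 71.
Repeated squaring: 24^2≡8, 24^4≡64, 24^8≡49, 24^16≡58 (mod 71).
24^18 = 24^(16+2) ≡ 38 (mod 71).
Check: 38² = 1444 ≡ 24 (mod 71). The two roots are 33 and 38.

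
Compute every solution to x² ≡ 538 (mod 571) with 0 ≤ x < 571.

Since 571 ≡ 3 (mod 4), a square root of 538 is 538^((571+1)/4) = 538^143 mod 571.
Repeated squaring: 538^2≡518, 538^4≡525, 538^8≡403, 538^16≡245, 538^32≡70, 538^64≡332, 538^128≡21 (mod 571).
538^143 = 538^(128+8+4+2+1) ≡ 467 (mod 571).
Check: 467² = 218089 ≡ 538 (mod 571). The two roots are 104 and 467.

104, 467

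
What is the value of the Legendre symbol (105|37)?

-1

Euler's criterion: (105/37) ≡ 31^18 (mod 37).
31^2 ≡ 36 (mod 37)
31^4 ≡ 1 (mod 37)
31^8 ≡ 1 (mod 37)
31^16 ≡ 1 (mod 37)
31^18 = 31^(16+2) ≡ 36 (mod 37).
Result is 36 ≡ −1, so (105/37) = −1.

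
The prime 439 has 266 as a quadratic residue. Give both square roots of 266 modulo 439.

207, 232

Since 439 ≡ 3 (mod 4), a square root of 266 is 266^((439+1)/4) = 266^110 mod 439.
Repeated squaring: 266^2≡77, 266^4≡222, 266^8≡116, 266^16≡286, 266^32≡142, 266^64≡409 (mod 439).
266^110 = 266^(64+32+8+4+2) ≡ 232 (mod 439).
Check: 232² = 53824 ≡ 266 (mod 439). The two roots are 207 and 232.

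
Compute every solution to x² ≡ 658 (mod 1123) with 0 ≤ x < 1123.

86, 1037

Since 1123 ≡ 3 (mod 4), a square root of 658 is 658^((1123+1)/4) = 658^281 mod 1123.
Repeated squaring: 658^2≡609, 658^4≡291, 658^8≡456, 658^16≡181, 658^32≡194, 658^64≡577, 658^128≡521, 658^256≡798 (mod 1123).
658^281 = 658^(256+16+8+1) ≡ 1037 (mod 1123).
Check: 1037² = 1075369 ≡ 658 (mod 1123). The two roots are 86 and 1037.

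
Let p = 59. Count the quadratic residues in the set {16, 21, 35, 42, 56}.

3

(16/59) = +1 → QR.
(21/59) = +1 → QR.
(35/59) = +1 → QR.
(42/59) = -1 → non-residue.
(56/59) = -1 → non-residue.
Total quadratic residues among the 5: 3.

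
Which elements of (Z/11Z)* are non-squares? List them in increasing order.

2, 6, 7, 8, 10

Square k = 1,…,5 (k and 11−k give the same square):
1²=1, 2²=4, 3²=9, 4²≡5, 5²≡3 (mod 11).
The residues are {1, 3, 4, 5, 9}; the non-residues are the remaining 5 nonzero classes.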